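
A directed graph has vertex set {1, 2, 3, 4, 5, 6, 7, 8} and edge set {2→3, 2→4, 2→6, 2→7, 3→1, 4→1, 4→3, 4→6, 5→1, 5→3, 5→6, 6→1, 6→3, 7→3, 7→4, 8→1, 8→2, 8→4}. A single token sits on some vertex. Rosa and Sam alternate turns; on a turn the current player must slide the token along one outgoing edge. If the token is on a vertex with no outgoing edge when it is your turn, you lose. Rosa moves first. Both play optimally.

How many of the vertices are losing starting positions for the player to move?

Classify positions by backward induction: terminal positions (no move available) are L. From any other position, the mover wins iff some move reaches an L.
Every edge goes from a vertex to one that appears earlier in the order 1, 3, 6, 4, 5, 7, 2, 8, so processing vertices in that order labels each vertex after all of its successors.
1: no outgoing edge → L
3: can move to 1, which is L ⇒ W
6: can move to 1, which is L ⇒ W
4: can move to 1, which is L ⇒ W
5: can move to 1, which is L ⇒ W
7: moves to 4(W), 3(W); every one is W ⇒ L
2: can move to 7, which is L ⇒ W
8: can move to 1, which is L ⇒ W
The L vertices are 1, 7; that is 2 in all.

2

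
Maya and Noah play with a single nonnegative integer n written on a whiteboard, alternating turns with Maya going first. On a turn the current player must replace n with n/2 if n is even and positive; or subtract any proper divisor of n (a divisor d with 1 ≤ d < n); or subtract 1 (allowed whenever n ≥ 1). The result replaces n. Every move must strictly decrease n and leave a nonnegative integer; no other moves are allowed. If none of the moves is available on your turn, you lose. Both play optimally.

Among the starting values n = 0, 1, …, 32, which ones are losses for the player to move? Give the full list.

0, 2, 5, 7, 9, 11, 13, 15, 17, 19, 21, 23, 25, 27, 29, 31

Classify positions by backward induction: terminal positions (no move available) are L. From any other position, the mover wins iff some move reaches an L.
n=0: no move → L
n=1: can move to 0, which is L ⇒ W
n=2: the only move is to 1(W), a W ⇒ L
n=3: can move to 2, which is L ⇒ W
n=4: can move to 2, which is L ⇒ W
n=5: the only move is to 4(W), a W ⇒ L
n=6: can move to 5, which is L ⇒ W
n=7: the only move is to 6(W), a W ⇒ L
n=8: can move to 7, which is L ⇒ W
n=9: moves to 6(W), 8(W); every one is W ⇒ L
n=10: can move to 5, which is L ⇒ W
n=11: the only move is to 10(W), a W ⇒ L
n=12: can move to 9, which is L ⇒ W
n=13: the only move is to 12(W), a W ⇒ L
n=14: can move to 7, which is L ⇒ W
n=15: moves to 10(W), 12(W), 14(W); every one is W ⇒ L
n=16: can move to 15, which is L ⇒ W
n=17: the only move is to 16(W), a W ⇒ L
n=18: can move to 9, which is L ⇒ W
n=19: the only move is to 18(W), a W ⇒ L
n=20: can move to 15, which is L ⇒ W
n=21: moves to 14(W), 18(W), 20(W); every one is W ⇒ L
n=22: can move to 11, which is L ⇒ W
n=23: the only move is to 22(W), a W ⇒ L
n=24: can move to 21, which is L ⇒ W
n=25: moves to 20(W), 24(W); every one is W ⇒ L
n=26: can move to 13, which is L ⇒ W
n=27: moves to 18(W), 24(W), 26(W); every one is W ⇒ L
n=28: can move to 21, which is L ⇒ W
n=29: the only move is to 28(W), a W ⇒ L
n=30: can move to 15, which is L ⇒ W
n=31: the only move is to 30(W), a W ⇒ L
n=32: can move to 31, which is L ⇒ W
Reading off the rows marked L gives the requested list; there are 16 such values of n.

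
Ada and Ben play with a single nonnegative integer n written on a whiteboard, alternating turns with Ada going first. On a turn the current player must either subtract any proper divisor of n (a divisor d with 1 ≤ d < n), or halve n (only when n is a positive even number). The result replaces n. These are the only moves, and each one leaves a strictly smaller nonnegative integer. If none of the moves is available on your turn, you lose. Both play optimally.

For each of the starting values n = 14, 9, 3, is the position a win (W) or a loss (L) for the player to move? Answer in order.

Label each position W (a win for the player to move) or L (a loss). A position with no legal move is L; any other position is W exactly when some move reaches an L, and L when every move reaches a W.
n=0: no move → L
n=1: no move → L
n=2: can move to 1, which is L ⇒ W
n=3: the only move is to 2(W), a W ⇒ L
n=4: can move to 3, which is L ⇒ W
n=5: the only move is to 4(W), a W ⇒ L
n=6: can move to 3, which is L ⇒ W
n=7: the only move is to 6(W), a W ⇒ L
n=8: can move to 7, which is L ⇒ W
n=9: moves to 6(W), 8(W); every one is W ⇒ L
n=10: can move to 5, which is L ⇒ W
n=11: the only move is to 10(W), a W ⇒ L
n=12: can move to 9, which is L ⇒ W
n=13: the only move is to 12(W), a W ⇒ L
n=14: can move to 7, which is L ⇒ W

14: W, 9: L, 3: L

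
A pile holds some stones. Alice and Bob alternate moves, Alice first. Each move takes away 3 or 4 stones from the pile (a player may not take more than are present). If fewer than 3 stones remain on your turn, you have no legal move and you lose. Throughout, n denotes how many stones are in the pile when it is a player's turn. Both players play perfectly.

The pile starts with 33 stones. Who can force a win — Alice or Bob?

Alice wins.

Use the standard recursion: the mover loses at a terminal position; elsewhere, the mover wins exactly when some move hands the opponent an L position.
n=0: no move → L
n=1: no move → L
n=2: no move → L
n=3: →0(L), so W
n=4: →1(L), so W
n=5: →2(L), so W
n=6: →2(L), so W
n=7: →4(W), 3(W) — all W, so L
n=8: →5(W), 4(W) — all W, so L
n=9: →6(W), 5(W) — all W, so L
n=10: →7(L), so W
n=11: →8(L), so W
n=12: →9(L), so W
n=13: →9(L), so W
n=14: →11(W), 10(W) — all W, so L
n=15: →12(W), 11(W) — all W, so L
n=16: →13(W), 12(W) — all W, so L
n=17: →14(L), so W
n=18: →15(L), so W
n=19: →16(L), so W
n=20: →16(L), so W
n=21: →18(W), 17(W) — all W, so L
n=22: →19(W), 18(W) — all W, so L
n=23: →20(W), 19(W) — all W, so L
n=24: →21(L), so W
n=25: →22(L), so W
n=26: →23(L), so W
n=27: →23(L), so W
n=28: →25(W), 24(W) — all W, so L
n=29: →26(W), 25(W) — all W, so L
n=30: →27(W), 26(W) — all W, so L
n=31: →28(L), so W
n=32: →29(L), so W
n=33: →30(L), so W
From 33 Alice can remove 3, leaving 30, reaching an L position.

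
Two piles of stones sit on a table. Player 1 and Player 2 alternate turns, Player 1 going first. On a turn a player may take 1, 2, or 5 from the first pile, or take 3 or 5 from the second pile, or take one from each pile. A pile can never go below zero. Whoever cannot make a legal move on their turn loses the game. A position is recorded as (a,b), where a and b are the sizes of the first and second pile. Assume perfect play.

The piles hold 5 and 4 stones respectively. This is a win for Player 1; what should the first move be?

Move to (4,4).

Label each position W (a win for the player to move) or L (a loss). A position with no legal move is L; any other position is W exactly when some move reaches an L, and L when every move reaches a W.
No move ever increases a pile, so every position that can arise here has a ≤ 5 and b ≤ 4; it is enough to label the cells with 0 ≤ a ≤ 5 and 0 ≤ b ≤ 4.
Every move lowers a or b (never raises either), so fill the grid row by row in increasing a, and left to right within a row: each cell's successors are then already labelled.
      b=0  b=1  b=2  b=3  b=4
a=0:    L    L    L    W    W
a=1:    W    W    W    W    L
a=2:    W    W    W    L    W
a=3:    L    L    L    W    W
a=4:    W    W    W    W    L
a=5:    W    W    W    L    W
Cells with no legal move (terminal, hence L): (0,0), (0,1), (0,2).
The remaining L cells, each justified by listing all of its moves:
(1,4): only reaches (0,4)(W), (1,1)(W), (0,3)(W), all W → L
(2,3): only reaches (1,3)(W), (0,3)(W), (2,0)(W), (1,2)(W), all W → L
(3,0): only reaches (2,0)(W), (1,0)(W), all W → L
(3,1): only reaches (2,1)(W), (1,1)(W), (2,0)(W), all W → L
(3,2): only reaches (2,2)(W), (1,2)(W), (2,1)(W), all W → L
(4,4): only reaches (3,4)(W), (2,4)(W), (4,1)(W), (3,3)(W), all W → L
(5,3): only reaches (4,3)(W), (3,3)(W), (0,3)(W), (5,0)(W), (4,2)(W), all W → L
Every other cell has at least one move into one of the L cells above, so it is W.
From (5,4), the L positions reachable in one move are: (4,4).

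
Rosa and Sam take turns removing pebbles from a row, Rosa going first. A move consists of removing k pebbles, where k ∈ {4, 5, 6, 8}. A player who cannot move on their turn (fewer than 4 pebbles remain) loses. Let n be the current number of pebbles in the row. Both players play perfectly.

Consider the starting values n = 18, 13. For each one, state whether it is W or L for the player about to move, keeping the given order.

18: W, 13: L

Classify positions by backward induction: terminal positions (no move available) are L. From any other position, the mover wins iff some move reaches an L.
n=0: no move → L
n=1: no move → L
n=2: no move → L
n=3: no move → L
n=4: reaches L-position 0 → W
n=5: reaches L-position 1 → W
n=6: reaches L-position 2 → W
n=7: reaches L-position 3 → W
n=8: reaches L-position 3 → W
n=9: reaches L-position 3 → W
n=10: reaches L-position 2 → W
n=11: reaches L-position 3 → W
n=12: only reaches 8(W), 7(W), 6(W), 4(W), all W → L
n=13: only reaches 9(W), 8(W), 7(W), 5(W), all W → L
n=14: only reaches 10(W), 9(W), 8(W), 6(W), all W → L
n=15: only reaches 11(W), 10(W), 9(W), 7(W), all W → L
n=16: reaches L-position 12 → W
n=17: reaches L-position 13 → W
n=18: reaches L-position 14 → W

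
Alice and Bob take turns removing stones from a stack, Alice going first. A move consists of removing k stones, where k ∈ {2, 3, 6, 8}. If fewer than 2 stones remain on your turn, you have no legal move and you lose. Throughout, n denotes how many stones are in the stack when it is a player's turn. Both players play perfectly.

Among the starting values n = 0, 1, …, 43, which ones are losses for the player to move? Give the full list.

0, 1, 5, 10, 14, 15, 19, 24, 28, 29, 33, 38, 42, 43

Classify positions by backward induction: terminal positions (no move available) are L. From any other position, the mover wins iff some move reaches an L.
n=0: no move → L
n=1: no move → L
n=2: →0(L), so W
n=3: →1(L), so W
n=4: →1(L), so W
n=5: →3(W), 2(W) — all W, so L
n=6: →0(L), so W
n=7: →5(L), so W
n=8: →5(L), so W
n=9: →1(L), so W
n=10: →8(W), 7(W), 4(W), 2(W) — all W, so L
n=11: →5(L), so W
n=12: →10(L), so W
n=13: →10(L), so W
n=14: →12(W), 11(W), 8(W), 6(W) — all W, so L
n=15: →13(W), 12(W), 9(W), 7(W) — all W, so L
n=16: →14(L), so W
n=17: →15(L), so W
n=18: →15(L), so W
n=19: →17(W), 16(W), 13(W), 11(W) — all W, so L
n=20: →14(L), so W
n=21: →19(L), so W
n=22: →19(L), so W
n=23: →15(L), so W
n=24: →22(W), 21(W), 18(W), 16(W) — all W, so L
n=25: →19(L), so W
n=26: →24(L), so W
n=27: →24(L), so W
n=28: →26(W), 25(W), 22(W), 20(W) — all W, so L
n=29: →27(W), 26(W), 23(W), 21(W) — all W, so L
n=30: →28(L), so W
n=31: →29(L), so W
n=32: →29(L), so W
n=33: →31(W), 30(W), 27(W), 25(W) — all W, so L
n=34: →28(L), so W
n=35: →33(L), so W
n=36: →33(L), so W
n=37: →29(L), so W
n=38: →36(W), 35(W), 32(W), 30(W) — all W, so L
n=39: →33(L), so W
n=40: →38(L), so W
n=41: →38(L), so W
n=42: →40(W), 39(W), 36(W), 34(W) — all W, so L
n=43: →41(W), 40(W), 37(W), 35(W) — all W, so L
The losing starting values of n are exactly the entries labelled L in this table (14 of them).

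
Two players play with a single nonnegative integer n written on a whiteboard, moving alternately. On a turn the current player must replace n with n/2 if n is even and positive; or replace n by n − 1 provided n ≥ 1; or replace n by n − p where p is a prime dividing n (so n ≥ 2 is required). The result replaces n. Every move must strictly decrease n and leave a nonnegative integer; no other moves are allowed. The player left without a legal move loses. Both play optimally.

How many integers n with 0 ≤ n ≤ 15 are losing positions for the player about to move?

Use the standard recursion: the mover loses at a terminal position; elsewhere, the mover wins exactly when some move hands the opponent an L position.
n=0: no move → L
n=1: W (go to 0, an L position)
n=2: W (go to 0, an L position)
n=3: W (go to 0, an L position)
n=4: L (options 2(W), 3(W) are all W)
n=5: W (go to 0, an L position)
n=6: W (go to 4, an L position)
n=7: W (go to 0, an L position)
n=8: W (go to 4, an L position)
n=9: L (options 6(W), 8(W) are all W)
n=10: W (go to 9, an L position)
n=11: W (go to 0, an L position)
n=12: W (go to 9, an L position)
n=13: W (go to 0, an L position)
n=14: L (options 7(W), 12(W), 13(W) are all W)
n=15: W (go to 14, an L position)
L entries with 0 ≤ n ≤ 15: n = 0, 4, 9, 14; that makes 4.

4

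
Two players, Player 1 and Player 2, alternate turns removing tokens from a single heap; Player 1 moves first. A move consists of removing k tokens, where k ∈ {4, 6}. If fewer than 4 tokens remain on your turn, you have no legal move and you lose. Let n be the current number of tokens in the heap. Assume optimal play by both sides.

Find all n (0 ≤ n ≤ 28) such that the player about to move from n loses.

Label each position W (a win for the player to move) or L (a loss). A position with no legal move is L; any other position is W exactly when some move reaches an L, and L when every move reaches a W.
n=0: no move → L
n=1: no move → L
n=2: no move → L
n=3: no move → L
n=4: W (go to 0, an L position)
n=5: W (go to 1, an L position)
n=6: W (go to 2, an L position)
n=7: W (go to 3, an L position)
n=8: W (go to 2, an L position)
n=9: W (go to 3, an L position)
n=10: L (options 6(W), 4(W) are all W)
n=11: L (options 7(W), 5(W) are all W)
n=12: L (options 8(W), 6(W) are all W)
n=13: L (options 9(W), 7(W) are all W)
n=14: W (go to 10, an L position)
n=15: W (go to 11, an L position)
n=16: W (go to 12, an L position)
n=17: W (go to 13, an L position)
n=18: W (go to 12, an L position)
n=19: W (go to 13, an L position)
n=20: L (options 16(W), 14(W) are all W)
n=21: L (options 17(W), 15(W) are all W)
n=22: L (options 18(W), 16(W) are all W)
n=23: L (options 19(W), 17(W) are all W)
n=24: W (go to 20, an L position)
n=25: W (go to 21, an L position)
n=26: W (go to 22, an L position)
n=27: W (go to 23, an L position)
n=28: W (go to 22, an L position)
Reading off the rows marked L gives the requested list; there are 12 such values of n.

0, 1, 2, 3, 10, 11, 12, 13, 20, 21, 22, 23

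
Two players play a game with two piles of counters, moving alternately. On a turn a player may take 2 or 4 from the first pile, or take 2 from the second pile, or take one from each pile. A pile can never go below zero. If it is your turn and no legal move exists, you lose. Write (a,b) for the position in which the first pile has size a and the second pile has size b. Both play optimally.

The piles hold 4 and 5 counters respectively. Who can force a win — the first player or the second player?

Work bottom-up. With no move the player to move loses. Otherwise the position is W if at least one move leads to an L position for the opponent, and L if every move leads to a W.
No move ever increases a pile, so every position that can arise here has a ≤ 4 and b ≤ 5; it is enough to label the cells with 0 ≤ a ≤ 4 and 0 ≤ b ≤ 5.
Every move lowers a or b (never raises either), so fill the grid row by row in increasing a, and left to right within a row: each cell's successors are then already labelled.
      b=0  b=1  b=2  b=3  b=4  b=5
a=0:    L    L    W    W    L    L
a=1:    L    W    W    L    L    W
a=2:    W    W    L    L    W    W
a=3:    W    L    L    W    W    L
a=4:    W    W    W    W    W    W
Cells with no legal move (terminal, hence L): (0,0), (0,1), (1,0).
The remaining L cells, each justified by listing all of its moves:
(0,4): only reaches (0,2)(W), which is W → L
(0,5): only reaches (0,3)(W), which is W → L
(1,3): only reaches (1,1)(W), (0,2)(W), all W → L
(1,4): only reaches (1,2)(W), (0,3)(W), all W → L
(2,2): only reaches (0,2)(W), (2,0)(W), (1,1)(W), all W → L
(2,3): only reaches (0,3)(W), (2,1)(W), (1,2)(W), all W → L
(3,1): only reaches (1,1)(W), (2,0)(W), all W → L
(3,2): only reaches (1,2)(W), (3,0)(W), (2,1)(W), all W → L
(3,5): only reaches (1,5)(W), (3,3)(W), (2,4)(W), all W → L
Every other cell has at least one move into one of the L cells above, so it is W.
From (4,5) the player to move can move to (0,5), reaching an L position.

The first player wins.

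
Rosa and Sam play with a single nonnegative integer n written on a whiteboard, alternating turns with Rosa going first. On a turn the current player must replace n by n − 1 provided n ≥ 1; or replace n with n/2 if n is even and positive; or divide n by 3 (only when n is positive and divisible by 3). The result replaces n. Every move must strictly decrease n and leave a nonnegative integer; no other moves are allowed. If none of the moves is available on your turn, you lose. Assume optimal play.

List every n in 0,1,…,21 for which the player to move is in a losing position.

0, 2, 5, 7, 9, 11, 13, 16, 19

Work bottom-up. With no move the player to move loses. Otherwise the position is W if at least one move leads to an L position for the opponent, and L if every move leads to a W.
n=0: no move → L
n=1: →0(L), so W
n=2: →1(W) only, which is W, so L
n=3: →2(L), so W
n=4: →2(L), so W
n=5: →4(W) only, which is W, so L
n=6: →2(L), so W
n=7: →6(W) only, which is W, so L
n=8: →7(L), so W
n=9: →3(W), 8(W) — all W, so L
n=10: →5(L), so W
n=11: →10(W) only, which is W, so L
n=12: →11(L), so W
n=13: →12(W) only, which is W, so L
n=14: →7(L), so W
n=15: →5(L), so W
n=16: →8(W), 15(W) — all W, so L
n=17: →16(L), so W
n=18: →9(L), so W
n=19: →18(W) only, which is W, so L
n=20: →19(L), so W
n=21: →7(L), so W
Reading off the rows marked L gives the requested list; there are 9 such values of n.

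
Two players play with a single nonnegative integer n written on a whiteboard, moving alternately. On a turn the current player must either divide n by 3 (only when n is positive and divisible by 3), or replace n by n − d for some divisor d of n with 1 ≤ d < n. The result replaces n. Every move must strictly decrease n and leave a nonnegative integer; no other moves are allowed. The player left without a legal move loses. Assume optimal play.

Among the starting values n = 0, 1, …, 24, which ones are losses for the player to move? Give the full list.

Label each position W (a win for the player to move) or L (a loss). A position with no legal move is L; any other position is W exactly when some move reaches an L, and L when every move reaches a W.
n=0: no move → L
n=1: no move → L
n=2: reaches L-position 1 → W
n=3: reaches L-position 1 → W
n=4: only reaches 2(W), 3(W), all W → L
n=5: reaches L-position 4 → W
n=6: reaches L-position 4 → W
n=7: only reaches 6(W), which is W → L
n=8: reaches L-position 4 → W
n=9: only reaches 3(W), 6(W), 8(W), all W → L
n=10: reaches L-position 9 → W
n=11: only reaches 10(W), which is W → L
n=12: reaches L-position 4 → W
n=13: only reaches 12(W), which is W → L
n=14: reaches L-position 7 → W
n=15: only reaches 5(W), 10(W), 12(W), 14(W), all W → L
n=16: reaches L-position 15 → W
n=17: only reaches 16(W), which is W → L
n=18: reaches L-position 9 → W
n=19: only reaches 18(W), which is W → L
n=20: reaches L-position 15 → W
n=21: reaches L-position 7 → W
n=22: reaches L-position 11 → W
n=23: only reaches 22(W), which is W → L
n=24: reaches L-position 23 → W
Reading off the rows marked L gives the requested list; there are 11 such values of n.

0, 1, 4, 7, 9, 11, 13, 15, 17, 19, 23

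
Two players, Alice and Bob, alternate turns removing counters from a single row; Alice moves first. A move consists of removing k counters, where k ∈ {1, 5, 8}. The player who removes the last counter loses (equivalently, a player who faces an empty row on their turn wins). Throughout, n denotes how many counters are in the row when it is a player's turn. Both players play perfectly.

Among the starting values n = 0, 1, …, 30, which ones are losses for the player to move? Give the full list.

1, 3, 5, 7, 14, 16, 18, 20, 27, 29

Use the standard recursion: the mover wins at a terminal position; elsewhere, the mover wins exactly when some move hands the opponent an L position.
n=0: no move; the opponent has just taken the last counter and therefore loses → W
n=1: →0(W) only, which is W, so L
n=2: →1(L), so W
n=3: →2(W) only, which is W, so L
n=4: →3(L), so W
n=5: →4(W), 0(W) — all W, so L
n=6: →5(L), so W
n=7: →6(W), 2(W) — all W, so L
n=8: →7(L), so W
n=9: →1(L), so W
n=10: →5(L), so W
n=11: →3(L), so W
n=12: →7(L), so W
n=13: →5(L), so W
n=14: →13(W), 9(W), 6(W) — all W, so L
n=15: →14(L), so W
n=16: →15(W), 11(W), 8(W) — all W, so L
n=17: →16(L), so W
n=18: →17(W), 13(W), 10(W) — all W, so L
n=19: →18(L), so W
n=20: →19(W), 15(W), 12(W) — all W, so L
n=21: →20(L), so W
n=22: →14(L), so W
n=23: →18(L), so W
n=24: →16(L), so W
n=25: →20(L), so W
n=26: →18(L), so W
n=27: →26(W), 22(W), 19(W) — all W, so L
n=28: →27(L), so W
n=29: →28(W), 24(W), 21(W) — all W, so L
n=30: →29(L), so W
The losing starting values of n are exactly the entries labelled L in this table (10 of them).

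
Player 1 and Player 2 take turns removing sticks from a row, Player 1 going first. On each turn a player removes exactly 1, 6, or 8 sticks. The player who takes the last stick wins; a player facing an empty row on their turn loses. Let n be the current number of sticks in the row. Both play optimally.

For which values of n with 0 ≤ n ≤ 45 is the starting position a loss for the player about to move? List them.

Work bottom-up. With no move the player to move loses. Otherwise the position is W if at least one move leads to an L position for the opponent, and L if every move leads to a W.
n=0: no move → L
n=1: →0(L), so W
n=2: →1(W) only, which is W, so L
n=3: →2(L), so W
n=4: →3(W) only, which is W, so L
n=5: →4(L), so W
n=6: →0(L), so W
n=7: →6(W), 1(W) — all W, so L
n=8: →7(L), so W
n=9: →8(W), 3(W), 1(W) — all W, so L
n=10: →9(L), so W
n=11: →10(W), 5(W), 3(W) — all W, so L
n=12: →11(L), so W
n=13: →7(L), so W
n=14: →13(W), 8(W), 6(W) — all W, so L
n=15: →14(L), so W
n=16: →15(W), 10(W), 8(W) — all W, so L
n=17: →16(L), so W
n=18: →17(W), 12(W), 10(W) — all W, so L
n=19: →18(L), so W
n=20: →14(L), so W
n=21: →20(W), 15(W), 13(W) — all W, so L
n=22: →21(L), so W
n=23: →22(W), 17(W), 15(W) — all W, so L
n=24: →23(L), so W
n=25: →24(W), 19(W), 17(W) — all W, so L
n=26: →25(L), so W
n=27: →21(L), so W
n=28: →27(W), 22(W), 20(W) — all W, so L
n=29: →28(L), so W
n=30: →29(W), 24(W), 22(W) — all W, so L
n=31: →30(L), so W
n=32: →31(W), 26(W), 24(W) — all W, so L
n=33: →32(L), so W
n=34: →28(L), so W
n=35: →34(W), 29(W), 27(W) — all W, so L
n=36: →35(L), so W
n=37: →36(W), 31(W), 29(W) — all W, so L
n=38: →37(L), so W
n=39: →38(W), 33(W), 31(W) — all W, so L
n=40: →39(L), so W
n=41: →35(L), so W
n=42: →41(W), 36(W), 34(W) — all W, so L
n=43: →42(L), so W
n=44: →43(W), 38(W), 36(W) — all W, so L
n=45: →44(L), so W
The losing starting values of n are exactly the entries labelled L in this table (20 of them).

0, 2, 4, 7, 9, 11, 14, 16, 18, 21, 23, 25, 28, 30, 32, 35, 37, 39, 42, 44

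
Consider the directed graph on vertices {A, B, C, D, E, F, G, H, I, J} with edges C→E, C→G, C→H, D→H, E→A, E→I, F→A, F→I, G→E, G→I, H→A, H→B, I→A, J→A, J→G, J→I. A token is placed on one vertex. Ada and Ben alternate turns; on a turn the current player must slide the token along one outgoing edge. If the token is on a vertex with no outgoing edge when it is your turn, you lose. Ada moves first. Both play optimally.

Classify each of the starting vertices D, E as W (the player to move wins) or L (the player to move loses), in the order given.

Classify positions by backward induction: terminal positions (no move available) are L. From any other position, the mover wins iff some move reaches an L.
Every edge goes from a vertex to one that appears earlier in the order B, A, H, I, E, D, G, F, J, C, so processing vertices in that order labels each vertex after all of its successors.
B: no outgoing edge → L
A: no outgoing edge → L
H: W (go to A, an L position)
I: W (go to A, an L position)
E: W (go to A, an L position)
D: L (sole option H(W) is W)
G: L (options E(W), I(W) are all W)
F: W (go to A, an L position)
J: W (go to G, an L position)
C: W (go to G, an L position)

D: L, E: W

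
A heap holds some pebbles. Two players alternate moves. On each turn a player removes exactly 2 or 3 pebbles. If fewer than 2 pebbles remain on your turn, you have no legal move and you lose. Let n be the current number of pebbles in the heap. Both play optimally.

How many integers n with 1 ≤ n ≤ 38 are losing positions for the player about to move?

15

Use the standard recursion: the mover loses at a terminal position; elsewhere, the mover wins exactly when some move hands the opponent an L position.
n=0: no move → L
n=1: no move → L
n=2: can move to 0, which is L ⇒ W
n=3: can move to 1, which is L ⇒ W
n=4: can move to 1, which is L ⇒ W
n=5: moves to 3(W), 2(W); every one is W ⇒ L
n=6: moves to 4(W), 3(W); every one is W ⇒ L
n=7: can move to 5, which is L ⇒ W
n=8: can move to 6, which is L ⇒ W
n=9: can move to 6, which is L ⇒ W
n=10: moves to 8(W), 7(W); every one is W ⇒ L
n=11: moves to 9(W), 8(W); every one is W ⇒ L
n=12: can move to 10, which is L ⇒ W
n=13: can move to 11, which is L ⇒ W
n=14: can move to 11, which is L ⇒ W
n=15: moves to 13(W), 12(W); every one is W ⇒ L
n=16: moves to 14(W), 13(W); every one is W ⇒ L
n=17: can move to 15, which is L ⇒ W
n=18: can move to 16, which is L ⇒ W
n=19: can move to 16, which is L ⇒ W
n=20: moves to 18(W), 17(W); every one is W ⇒ L
n=21: moves to 19(W), 18(W); every one is W ⇒ L
n=22: can move to 20, which is L ⇒ W
n=23: can move to 21, which is L ⇒ W
n=24: can move to 21, which is L ⇒ W
n=25: moves to 23(W), 22(W); every one is W ⇒ L
n=26: moves to 24(W), 23(W); every one is W ⇒ L
n=27: can move to 25, which is L ⇒ W
n=28: can move to 26, which is L ⇒ W
n=29: can move to 26, which is L ⇒ W
n=30: moves to 28(W), 27(W); every one is W ⇒ L
n=31: moves to 29(W), 28(W); every one is W ⇒ L
n=32: can move to 30, which is L ⇒ W
n=33: can move to 31, which is L ⇒ W
n=34: can move to 31, which is L ⇒ W
n=35: moves to 33(W), 32(W); every one is W ⇒ L
n=36: moves to 34(W), 33(W); every one is W ⇒ L
n=37: can move to 35, which is L ⇒ W
n=38: can move to 36, which is L ⇒ W
L entries with 1 ≤ n ≤ 38 (n=0 is outside the asked range and is not counted): n = 1, 5, 6, 10, 11, 15, 16, 20, 21, 25, 26, 30, 31, 35, 36; that makes 15.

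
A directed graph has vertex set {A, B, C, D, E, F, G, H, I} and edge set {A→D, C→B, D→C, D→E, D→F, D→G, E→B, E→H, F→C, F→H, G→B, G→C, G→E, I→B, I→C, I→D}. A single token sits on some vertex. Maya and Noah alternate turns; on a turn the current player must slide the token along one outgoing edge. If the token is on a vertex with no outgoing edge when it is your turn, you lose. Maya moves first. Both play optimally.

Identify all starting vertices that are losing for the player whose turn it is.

Classify positions by backward induction: terminal positions (no move available) are L. From any other position, the mover wins iff some move reaches an L.
Every edge goes from a vertex to one that appears earlier in the order B, H, C, E, G, F, D, I, A, so processing vertices in that order labels each vertex after all of its successors.
B: no outgoing edge → L
H: no outgoing edge → L
C: W (go to B, an L position)
E: W (go to H, an L position)
G: W (go to B, an L position)
F: W (go to H, an L position)
D: L (options F(W), G(W), E(W), C(W) are all W)
I: W (go to D, an L position)
A: W (go to D, an L position)
Reading off the rows marked L gives the requested list; there are 3 such vertices.

B, D, H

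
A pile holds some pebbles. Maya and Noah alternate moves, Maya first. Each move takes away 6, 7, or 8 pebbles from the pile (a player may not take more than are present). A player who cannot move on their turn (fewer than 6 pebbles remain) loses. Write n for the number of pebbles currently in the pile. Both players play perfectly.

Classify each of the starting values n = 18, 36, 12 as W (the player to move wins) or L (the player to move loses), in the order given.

Build the W/L table. Terminal = L. A non-terminal position is W if it has a move to some L; otherwise it is L.
n=0: no move → L
n=1: no move → L
n=2: no move → L
n=3: no move → L
n=4: no move → L
n=5: no move → L
n=6: can move to 0, which is L ⇒ W
n=7: can move to 1, which is L ⇒ W
n=8: can move to 2, which is L ⇒ W
n=9: can move to 3, which is L ⇒ W
n=10: can move to 4, which is L ⇒ W
n=11: can move to 5, which is L ⇒ W
n=12: can move to 5, which is L ⇒ W
n=13: can move to 5, which is L ⇒ W
n=14: moves to 8(W), 7(W), 6(W); every one is W ⇒ L
n=15: moves to 9(W), 8(W), 7(W); every one is W ⇒ L
n=16: moves to 10(W), 9(W), 8(W); every one is W ⇒ L
n=17: moves to 11(W), 10(W), 9(W); every one is W ⇒ L
n=18: moves to 12(W), 11(W), 10(W); every one is W ⇒ L
n=19: moves to 13(W), 12(W), 11(W); every one is W ⇒ L
n=20: can move to 14, which is L ⇒ W
n=21: can move to 15, which is L ⇒ W
n=22: can move to 16, which is L ⇒ W
n=23: can move to 17, which is L ⇒ W
n=24: can move to 18, which is L ⇒ W
n=25: can move to 19, which is L ⇒ W
n=26: can move to 19, which is L ⇒ W
n=27: can move to 19, which is L ⇒ W
n=28: moves to 22(W), 21(W), 20(W); every one is W ⇒ L
n=29: moves to 23(W), 22(W), 21(W); every one is W ⇒ L
n=30: moves to 24(W), 23(W), 22(W); every one is W ⇒ L
n=31: moves to 25(W), 24(W), 23(W); every one is W ⇒ L
n=32: moves to 26(W), 25(W), 24(W); every one is W ⇒ L
n=33: moves to 27(W), 26(W), 25(W); every one is W ⇒ L
n=34: can move to 28, which is L ⇒ W
n=35: can move to 29, which is L ⇒ W
n=36: can move to 30, which is L ⇒ W

18: L, 36: W, 12: W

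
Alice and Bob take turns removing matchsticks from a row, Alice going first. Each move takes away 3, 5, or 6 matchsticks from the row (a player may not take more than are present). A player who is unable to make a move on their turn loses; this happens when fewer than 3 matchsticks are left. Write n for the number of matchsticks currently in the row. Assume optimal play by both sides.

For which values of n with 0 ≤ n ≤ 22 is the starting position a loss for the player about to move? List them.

0, 1, 2, 9, 10, 11, 18, 19, 20

Use the standard recursion: the mover loses at a terminal position; elsewhere, the mover wins exactly when some move hands the opponent an L position.
n=0: no move → L
n=1: no move → L
n=2: no move → L
n=3: W (go to 0, an L position)
n=4: W (go to 1, an L position)
n=5: W (go to 2, an L position)
n=6: W (go to 1, an L position)
n=7: W (go to 2, an L position)
n=8: W (go to 2, an L position)
n=9: L (options 6(W), 4(W), 3(W) are all W)
n=10: L (options 7(W), 5(W), 4(W) are all W)
n=11: L (options 8(W), 6(W), 5(W) are all W)
n=12: W (go to 9, an L position)
n=13: W (go to 10, an L position)
n=14: W (go to 11, an L position)
n=15: W (go to 10, an L position)
n=16: W (go to 11, an L position)
n=17: W (go to 11, an L position)
n=18: L (options 15(W), 13(W), 12(W) are all W)
n=19: L (options 16(W), 14(W), 13(W) are all W)
n=20: L (options 17(W), 15(W), 14(W) are all W)
n=21: W (go to 18, an L position)
n=22: W (go to 19, an L position)
Reading off the rows marked L gives the requested list; there are 9 such values of n.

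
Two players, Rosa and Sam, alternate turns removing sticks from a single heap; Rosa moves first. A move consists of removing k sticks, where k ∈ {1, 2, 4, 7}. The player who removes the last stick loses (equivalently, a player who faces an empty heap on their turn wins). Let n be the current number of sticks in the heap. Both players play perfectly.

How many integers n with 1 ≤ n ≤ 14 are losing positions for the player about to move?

5

Label each position W (a win for the player to move) or L (a loss). A position with no legal move is W; any other position is W exactly when some move reaches an L, and L when every move reaches a W.
n=0: no move; the opponent has just taken the last stick and therefore loses → W
n=1: L (sole option 0(W) is W)
n=2: W (go to 1, an L position)
n=3: W (go to 1, an L position)
n=4: L (options 3(W), 2(W), 0(W) are all W)
n=5: W (go to 4, an L position)
n=6: W (go to 4, an L position)
n=7: L (options 6(W), 5(W), 3(W), 0(W) are all W)
n=8: W (go to 7, an L position)
n=9: W (go to 7, an L position)
n=10: L (options 9(W), 8(W), 6(W), 3(W) are all W)
n=11: W (go to 10, an L position)
n=12: W (go to 10, an L position)
n=13: L (options 12(W), 11(W), 9(W), 6(W) are all W)
n=14: W (go to 13, an L position)
L entries with 1 ≤ n ≤ 14 (the range starts at n=1): n = 1, 4, 7, 10, 13; that makes 5.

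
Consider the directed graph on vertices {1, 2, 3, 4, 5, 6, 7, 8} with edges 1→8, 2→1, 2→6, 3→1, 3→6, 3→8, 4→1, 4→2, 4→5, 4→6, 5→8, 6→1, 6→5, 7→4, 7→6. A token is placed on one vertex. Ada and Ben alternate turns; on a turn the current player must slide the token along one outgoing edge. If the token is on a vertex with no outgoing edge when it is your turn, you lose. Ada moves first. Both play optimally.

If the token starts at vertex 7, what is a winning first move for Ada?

Move to 6.

Compute win/loss labels from the base case upward. A position with no move is L. Any other position is W if it can reach an L in one move, else L.
Every edge goes from a vertex to one that appears earlier in the order 8, 5, 1, 6, 2, 3, 4, 7, so processing vertices in that order labels each vertex after all of its successors.
8: no outgoing edge → L
5: →8(L), so W
1: →8(L), so W
6: →1(W), 5(W) — all W, so L
2: →6(L), so W
3: →6(L), so W
4: →6(L), so W
7: →6(L), so W
From 7, the L positions reachable in one move are: 6.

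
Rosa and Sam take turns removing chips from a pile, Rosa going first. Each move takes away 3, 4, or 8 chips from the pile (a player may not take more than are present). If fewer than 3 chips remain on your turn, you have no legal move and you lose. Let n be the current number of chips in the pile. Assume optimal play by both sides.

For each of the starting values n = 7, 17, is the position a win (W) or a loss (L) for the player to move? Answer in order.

Use the standard recursion: the mover loses at a terminal position; elsewhere, the mover wins exactly when some move hands the opponent an L position.
n=0: no move → L
n=1: no move → L
n=2: no move → L
n=3: can move to 0, which is L ⇒ W
n=4: can move to 1, which is L ⇒ W
n=5: can move to 2, which is L ⇒ W
n=6: can move to 2, which is L ⇒ W
n=7: moves to 4(W), 3(W); every one is W ⇒ L
n=8: can move to 0, which is L ⇒ W
n=9: can move to 1, which is L ⇒ W
n=10: can move to 7, which is L ⇒ W
n=11: can move to 7, which is L ⇒ W
n=12: moves to 9(W), 8(W), 4(W); every one is W ⇒ L
n=13: moves to 10(W), 9(W), 5(W); every one is W ⇒ L
n=14: moves to 11(W), 10(W), 6(W); every one is W ⇒ L
n=15: can move to 12, which is L ⇒ W
n=16: can move to 13, which is L ⇒ W
n=17: can move to 14, which is L ⇒ W

7: L, 17: W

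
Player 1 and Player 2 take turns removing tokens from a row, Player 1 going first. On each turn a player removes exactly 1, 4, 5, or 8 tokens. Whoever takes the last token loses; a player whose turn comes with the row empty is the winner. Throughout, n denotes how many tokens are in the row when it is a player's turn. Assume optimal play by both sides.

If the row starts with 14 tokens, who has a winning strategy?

Player 1 wins.

Classify positions by backward induction: terminal positions (no move available) are W. From any other position, the mover wins iff some move reaches an L.
n=0: no move; the opponent has just taken the last token and therefore loses → W
n=1: only reaches 0(W), which is W → L
n=2: reaches L-position 1 → W
n=3: only reaches 2(W), which is W → L
n=4: reaches L-position 3 → W
n=5: reaches L-position 1 → W
n=6: reaches L-position 1 → W
n=7: reaches L-position 3 → W
n=8: reaches L-position 3 → W
n=9: reaches L-position 1 → W
n=10: only reaches 9(W), 6(W), 5(W), 2(W), all W → L
n=11: reaches L-position 10 → W
n=12: only reaches 11(W), 8(W), 7(W), 4(W), all W → L
n=13: reaches L-position 12 → W
n=14: reaches L-position 10 → W
From 14 Player 1 can remove 4, leaving 10, reaching an L position.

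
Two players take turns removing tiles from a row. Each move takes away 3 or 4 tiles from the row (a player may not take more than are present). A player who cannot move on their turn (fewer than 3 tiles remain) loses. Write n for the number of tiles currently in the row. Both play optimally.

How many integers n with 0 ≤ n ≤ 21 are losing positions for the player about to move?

10

Compute win/loss labels from the base case upward. A position with no move is L. Any other position is W if it can reach an L in one move, else L.
n=0: no move → L
n=1: no move → L
n=2: no move → L
n=3: can move to 0, which is L ⇒ W
n=4: can move to 1, which is L ⇒ W
n=5: can move to 2, which is L ⇒ W
n=6: can move to 2, which is L ⇒ W
n=7: moves to 4(W), 3(W); every one is W ⇒ L
n=8: moves to 5(W), 4(W); every one is W ⇒ L
n=9: moves to 6(W), 5(W); every one is W ⇒ L
n=10: can move to 7, which is L ⇒ W
n=11: can move to 8, which is L ⇒ W
n=12: can move to 9, which is L ⇒ W
n=13: can move to 9, which is L ⇒ W
n=14: moves to 11(W), 10(W); every one is W ⇒ L
n=15: moves to 12(W), 11(W); every one is W ⇒ L
n=16: moves to 13(W), 12(W); every one is W ⇒ L
n=17: can move to 14, which is L ⇒ W
n=18: can move to 15, which is L ⇒ W
n=19: can move to 16, which is L ⇒ W
n=20: can move to 16, which is L ⇒ W
n=21: moves to 18(W), 17(W); every one is W ⇒ L
L entries with 0 ≤ n ≤ 21: n = 0, 1, 2, 7, 8, 9, 14, 15, 16, 21; that makes 10.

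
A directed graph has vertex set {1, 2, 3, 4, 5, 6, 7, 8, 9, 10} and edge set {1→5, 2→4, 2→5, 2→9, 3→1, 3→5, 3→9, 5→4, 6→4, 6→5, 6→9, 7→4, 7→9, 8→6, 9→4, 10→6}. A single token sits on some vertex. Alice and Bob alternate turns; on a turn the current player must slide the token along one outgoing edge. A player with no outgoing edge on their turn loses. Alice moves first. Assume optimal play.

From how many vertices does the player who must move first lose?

Build the W/L table. Terminal = L. A non-terminal position is W if it has a move to some L; otherwise it is L.
Every edge goes from a vertex to one that appears earlier in the order 4, 9, 5, 6, 1, 2, 3, 7, 10, 8, so processing vertices in that order labels each vertex after all of its successors.
4: no outgoing edge → L
9: →4(L), so W
5: →4(L), so W
6: →4(L), so W
1: →5(W) only, which is W, so L
2: →4(L), so W
3: →1(L), so W
7: →4(L), so W
10: →6(W) only, which is W, so L
8: →6(W) only, which is W, so L
The L vertices are 1, 4, 8, 10; that is 4 in all.

4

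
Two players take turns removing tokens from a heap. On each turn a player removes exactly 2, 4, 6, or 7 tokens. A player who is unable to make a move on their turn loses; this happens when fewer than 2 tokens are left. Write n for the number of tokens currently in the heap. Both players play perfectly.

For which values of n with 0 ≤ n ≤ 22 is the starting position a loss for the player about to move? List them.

0, 1, 9, 10, 18, 19

Positions with no move are L. A position that does have a move is losing for the player to move precisely when every available move leads to a winning position for the opponent. Fill in the labels:
n=0: no move → L
n=1: no move → L
n=2: reaches L-position 0 → W
n=3: reaches L-position 1 → W
n=4: reaches L-position 0 → W
n=5: reaches L-position 1 → W
n=6: reaches L-position 0 → W
n=7: reaches L-position 1 → W
n=8: reaches L-position 1 → W
n=9: only reaches 7(W), 5(W), 3(W), 2(W), all W → L
n=10: only reaches 8(W), 6(W), 4(W), 3(W), all W → L
n=11: reaches L-position 9 → W
n=12: reaches L-position 10 → W
n=13: reaches L-position 9 → W
n=14: reaches L-position 10 → W
n=15: reaches L-position 9 → W
n=16: reaches L-position 10 → W
n=17: reaches L-position 10 → W
n=18: only reaches 16(W), 14(W), 12(W), 11(W), all W → L
n=19: only reaches 17(W), 15(W), 13(W), 12(W), all W → L
n=20: reaches L-position 18 → W
n=21: reaches L-position 19 → W
n=22: reaches L-position 18 → W
The losing starting values of n are exactly the entries labelled L in this table (6 of them).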